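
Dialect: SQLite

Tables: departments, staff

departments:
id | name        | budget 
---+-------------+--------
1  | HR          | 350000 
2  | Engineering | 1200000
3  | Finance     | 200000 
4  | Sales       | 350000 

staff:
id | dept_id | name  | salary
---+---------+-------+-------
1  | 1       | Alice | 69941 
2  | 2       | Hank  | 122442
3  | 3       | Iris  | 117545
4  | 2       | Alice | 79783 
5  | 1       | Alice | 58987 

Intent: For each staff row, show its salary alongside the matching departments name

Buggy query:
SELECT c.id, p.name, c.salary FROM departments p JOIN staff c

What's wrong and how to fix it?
Bug: JOIN with no ON clause produces a cartesian product; every staff row pairs with every departments row

Fix: Specify the join condition linking the foreign key to the parent id

Corrected query:
SELECT c.id, p.name, c.salary FROM departments p JOIN staff c ON c.dept_id = p.id

Result:
id | name        | salary
---+-------------+-------
1  | HR          | 69941 
2  | Engineering | 122442
3  | Finance     | 117545
4  | Engineering | 79783 
5  | HR          | 58987 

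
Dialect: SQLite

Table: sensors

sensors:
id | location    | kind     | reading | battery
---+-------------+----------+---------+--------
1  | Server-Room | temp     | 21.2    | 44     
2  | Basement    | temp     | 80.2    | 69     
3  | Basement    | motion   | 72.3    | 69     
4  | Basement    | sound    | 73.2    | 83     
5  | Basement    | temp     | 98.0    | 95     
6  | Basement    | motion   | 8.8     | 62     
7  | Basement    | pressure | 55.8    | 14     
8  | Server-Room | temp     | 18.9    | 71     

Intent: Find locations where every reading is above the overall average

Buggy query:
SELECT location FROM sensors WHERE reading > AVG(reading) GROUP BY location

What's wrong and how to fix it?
Bug: WHERE evaluates per row before aggregation, so AVG() is unavailable

Fix: Compute the overall average in a scalar subquery and compare each group's MIN against it in HAVING

Corrected query:
SELECT location FROM sensors GROUP BY location HAVING MIN(reading) > (SELECT AVG(reading) FROM sensors)

Result:
(no rows)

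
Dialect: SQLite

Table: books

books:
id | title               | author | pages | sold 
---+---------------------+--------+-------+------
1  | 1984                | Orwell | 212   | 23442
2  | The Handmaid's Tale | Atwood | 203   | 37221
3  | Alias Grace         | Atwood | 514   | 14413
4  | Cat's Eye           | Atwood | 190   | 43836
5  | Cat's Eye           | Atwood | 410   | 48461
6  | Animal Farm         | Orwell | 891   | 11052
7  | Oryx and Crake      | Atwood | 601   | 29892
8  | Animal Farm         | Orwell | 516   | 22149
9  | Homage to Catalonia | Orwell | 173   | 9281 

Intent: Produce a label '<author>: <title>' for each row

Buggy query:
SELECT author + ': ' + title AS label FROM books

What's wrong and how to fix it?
Bug: SQLite uses || for string concatenation; + coerces text to numbers (yielding 0)

Fix: Use the || operator for string concatenation

Corrected query:
SELECT author || ': ' || title AS label FROM books

Result:
label                      
---------------------------
Orwell: 1984               
Atwood: The Handmaid's Tale
Atwood: Alias Grace        
Atwood: Cat's Eye          
Atwood: Cat's Eye          
Orwell: Animal Farm        
Atwood: Oryx and Crake     
Orwell: Animal Farm        
Orwell: Homage to Catalonia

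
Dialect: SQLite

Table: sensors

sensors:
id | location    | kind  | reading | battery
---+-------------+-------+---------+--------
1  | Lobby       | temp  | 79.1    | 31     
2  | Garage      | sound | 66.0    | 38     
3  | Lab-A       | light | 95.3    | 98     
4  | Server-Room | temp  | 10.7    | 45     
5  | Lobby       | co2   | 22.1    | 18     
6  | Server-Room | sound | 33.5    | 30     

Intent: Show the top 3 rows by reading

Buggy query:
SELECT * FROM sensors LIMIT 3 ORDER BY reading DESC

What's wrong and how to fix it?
Bug: ORDER BY cannot follow LIMIT; LIMIT is the final clause

Fix: Sort with ORDER BY, then apply LIMIT

Corrected query:
SELECT * FROM sensors ORDER BY reading DESC LIMIT 3

Result:
id | location | kind  | reading | battery
---+----------+-------+---------+--------
3  | Lab-A    | light | 95.3    | 98     
1  | Lobby    | temp  | 79.1    | 31     
2  | Garage   | sound | 66      | 38     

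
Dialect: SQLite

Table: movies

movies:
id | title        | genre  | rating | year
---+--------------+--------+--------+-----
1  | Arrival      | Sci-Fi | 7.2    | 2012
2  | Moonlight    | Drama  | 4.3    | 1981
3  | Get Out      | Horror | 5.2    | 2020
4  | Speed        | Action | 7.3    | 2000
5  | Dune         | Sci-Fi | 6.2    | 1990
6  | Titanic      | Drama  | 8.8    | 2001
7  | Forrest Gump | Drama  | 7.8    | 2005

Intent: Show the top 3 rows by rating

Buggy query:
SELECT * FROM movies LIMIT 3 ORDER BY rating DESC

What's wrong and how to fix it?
Bug: LIMIT must come after ORDER BY

Fix: Sort with ORDER BY, then apply LIMIT

Corrected query:
SELECT * FROM movies ORDER BY rating DESC LIMIT 3

Result:
id | title        | genre  | rating | year
---+--------------+--------+--------+-----
6  | Titanic      | Drama  | 8.8    | 2001
7  | Forrest Gump | Drama  | 7.8    | 2005
4  | Speed        | Action | 7.3    | 2000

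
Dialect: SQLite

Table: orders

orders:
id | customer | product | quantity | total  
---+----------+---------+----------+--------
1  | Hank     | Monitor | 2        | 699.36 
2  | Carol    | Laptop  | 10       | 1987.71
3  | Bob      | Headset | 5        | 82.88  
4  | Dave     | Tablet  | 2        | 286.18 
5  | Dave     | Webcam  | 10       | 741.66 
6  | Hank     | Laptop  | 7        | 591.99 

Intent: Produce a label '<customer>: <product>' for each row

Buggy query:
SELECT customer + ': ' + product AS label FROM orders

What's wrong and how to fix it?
Bug: SQLite uses || for string concatenation; + coerces text to numbers (yielding 0)

Fix: Use the || operator for string concatenation

Corrected query:
SELECT customer || ': ' || product AS label FROM orders

Result:
label        
-------------
Hank: Monitor
Carol: Laptop
Bob: Headset 
Dave: Tablet 
Dave: Webcam 
Hank: Laptop 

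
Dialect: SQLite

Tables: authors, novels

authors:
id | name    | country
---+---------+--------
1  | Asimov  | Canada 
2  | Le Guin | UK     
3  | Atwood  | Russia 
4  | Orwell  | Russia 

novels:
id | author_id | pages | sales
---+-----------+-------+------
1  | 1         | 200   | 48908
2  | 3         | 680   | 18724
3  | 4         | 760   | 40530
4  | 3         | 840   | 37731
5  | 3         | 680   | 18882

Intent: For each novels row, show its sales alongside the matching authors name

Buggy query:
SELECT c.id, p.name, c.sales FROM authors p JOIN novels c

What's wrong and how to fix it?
Bug: JOIN with no ON clause produces a cartesian product; every novels row pairs with every authors row

Fix: Specify the join condition linking the foreign key to the parent id

Corrected query:
SELECT c.id, p.name, c.sales FROM authors p JOIN novels c ON c.author_id = p.id

Result:
id | name   | sales
---+--------+------
1  | Asimov | 48908
2  | Atwood | 18724
3  | Orwell | 40530
4  | Atwood | 37731
5  | Atwood | 18882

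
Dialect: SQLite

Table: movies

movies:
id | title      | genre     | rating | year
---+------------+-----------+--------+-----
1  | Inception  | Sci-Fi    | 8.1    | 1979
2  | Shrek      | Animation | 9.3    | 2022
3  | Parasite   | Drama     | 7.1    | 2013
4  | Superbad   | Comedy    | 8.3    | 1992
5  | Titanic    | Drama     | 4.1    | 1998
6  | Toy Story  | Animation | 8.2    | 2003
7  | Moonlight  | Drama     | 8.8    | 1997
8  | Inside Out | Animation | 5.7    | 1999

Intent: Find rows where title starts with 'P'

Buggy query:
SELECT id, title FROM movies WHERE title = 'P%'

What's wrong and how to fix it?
Bug: Wildcards only work with LIKE; '=' treats '%' as a literal character

Fix: Use LIKE for wildcard pattern matching

Corrected query:
SELECT id, title FROM movies WHERE title LIKE 'P%'

Result:
id | title   
---+---------
3  | Parasite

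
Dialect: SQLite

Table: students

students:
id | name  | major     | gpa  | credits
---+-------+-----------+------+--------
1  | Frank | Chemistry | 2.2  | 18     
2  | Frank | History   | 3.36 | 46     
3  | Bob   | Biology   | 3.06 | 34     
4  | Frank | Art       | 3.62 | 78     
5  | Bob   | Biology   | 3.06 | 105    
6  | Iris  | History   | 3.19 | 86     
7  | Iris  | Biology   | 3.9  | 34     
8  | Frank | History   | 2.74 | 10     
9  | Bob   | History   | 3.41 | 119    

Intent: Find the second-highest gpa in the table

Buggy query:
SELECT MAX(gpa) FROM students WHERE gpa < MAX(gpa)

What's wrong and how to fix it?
Bug: MAX(gpa) on the right of the comparison is an aggregate-in-WHERE error

Fix: Put the inner MAX in a scalar subquery

Corrected query:
SELECT MAX(gpa) FROM students WHERE gpa < (SELECT MAX(gpa) FROM students)

Result:
MAX(gpa)
--------
3.62    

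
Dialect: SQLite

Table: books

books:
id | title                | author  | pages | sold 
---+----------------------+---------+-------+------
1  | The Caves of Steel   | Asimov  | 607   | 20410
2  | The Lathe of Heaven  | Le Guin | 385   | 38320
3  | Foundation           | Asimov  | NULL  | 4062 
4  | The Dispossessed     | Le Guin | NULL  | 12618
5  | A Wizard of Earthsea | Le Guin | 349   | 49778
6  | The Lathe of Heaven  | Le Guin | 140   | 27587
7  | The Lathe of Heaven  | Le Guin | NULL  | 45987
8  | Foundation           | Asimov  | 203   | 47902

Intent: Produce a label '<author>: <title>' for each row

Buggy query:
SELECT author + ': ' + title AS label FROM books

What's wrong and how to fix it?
Bug: SQLite uses || for string concatenation; + coerces text to numbers (yielding 0)

Fix: Replace + with || to concatenate text

Corrected query:
SELECT author || ': ' || title AS label FROM books

Result:
label                        
-----------------------------
Asimov: The Caves of Steel   
Le Guin: The Lathe of Heaven 
Asimov: Foundation           
Le Guin: The Dispossessed    
Le Guin: A Wizard of Earthsea
Le Guin: The Lathe of Heaven 
Le Guin: The Lathe of Heaven 
Asimov: Foundation           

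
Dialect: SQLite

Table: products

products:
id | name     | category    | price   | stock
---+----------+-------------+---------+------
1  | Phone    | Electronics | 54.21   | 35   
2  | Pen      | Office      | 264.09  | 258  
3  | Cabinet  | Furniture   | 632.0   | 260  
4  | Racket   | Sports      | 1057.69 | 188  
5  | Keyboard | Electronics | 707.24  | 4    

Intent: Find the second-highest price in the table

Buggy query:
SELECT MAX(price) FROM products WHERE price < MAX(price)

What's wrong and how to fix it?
Bug: The inner MAX is an aggregate inside WHERE, which is not allowed

Fix: Put the inner MAX in a scalar subquery

Corrected query:
SELECT MAX(price) FROM products WHERE price < (SELECT MAX(price) FROM products)

Result:
MAX(price)
----------
707.24    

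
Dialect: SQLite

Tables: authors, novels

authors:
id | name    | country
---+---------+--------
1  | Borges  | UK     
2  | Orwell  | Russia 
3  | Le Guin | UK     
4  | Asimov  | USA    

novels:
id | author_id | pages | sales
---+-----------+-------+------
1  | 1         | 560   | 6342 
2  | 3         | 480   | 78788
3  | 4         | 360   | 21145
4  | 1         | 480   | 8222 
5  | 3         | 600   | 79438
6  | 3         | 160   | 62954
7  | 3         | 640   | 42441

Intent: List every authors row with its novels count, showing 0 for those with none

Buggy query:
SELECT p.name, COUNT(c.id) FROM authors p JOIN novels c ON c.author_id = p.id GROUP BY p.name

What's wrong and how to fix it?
Bug: INNER JOIN drops authors rows that have no matching novels rows

Fix: Use LEFT JOIN so parents without children still appear (COUNT(c.id) gives 0)

Corrected query:
SELECT p.name, COUNT(c.id) FROM authors p LEFT JOIN novels c ON c.author_id = p.id GROUP BY p.name

Result:
name    | COUNT(c.id)
--------+------------
Asimov  | 1          
Borges  | 2          
Le Guin | 4          
Orwell  | 0          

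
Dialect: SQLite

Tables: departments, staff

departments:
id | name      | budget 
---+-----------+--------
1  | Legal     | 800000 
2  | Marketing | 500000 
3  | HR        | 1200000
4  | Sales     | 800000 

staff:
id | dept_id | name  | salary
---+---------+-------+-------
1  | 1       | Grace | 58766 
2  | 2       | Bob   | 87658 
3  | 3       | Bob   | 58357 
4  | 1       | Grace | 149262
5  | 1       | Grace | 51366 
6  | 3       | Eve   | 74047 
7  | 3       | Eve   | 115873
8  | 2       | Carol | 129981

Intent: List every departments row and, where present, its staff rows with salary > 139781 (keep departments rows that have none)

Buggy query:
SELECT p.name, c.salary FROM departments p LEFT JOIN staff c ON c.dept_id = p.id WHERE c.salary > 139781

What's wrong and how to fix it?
Bug: A WHERE condition on the right-hand table after LEFT JOIN drops unmatched parents

Fix: Put 'c.salary > 139781' in the JOIN's ON clause instead of WHERE

Corrected query:
SELECT p.name, c.salary FROM departments p LEFT JOIN staff c ON c.dept_id = p.id AND c.salary > 139781

Result:
name      | salary
----------+-------
Legal     | 149262
Marketing | NULL  
HR        | NULL  
Sales     | NULL  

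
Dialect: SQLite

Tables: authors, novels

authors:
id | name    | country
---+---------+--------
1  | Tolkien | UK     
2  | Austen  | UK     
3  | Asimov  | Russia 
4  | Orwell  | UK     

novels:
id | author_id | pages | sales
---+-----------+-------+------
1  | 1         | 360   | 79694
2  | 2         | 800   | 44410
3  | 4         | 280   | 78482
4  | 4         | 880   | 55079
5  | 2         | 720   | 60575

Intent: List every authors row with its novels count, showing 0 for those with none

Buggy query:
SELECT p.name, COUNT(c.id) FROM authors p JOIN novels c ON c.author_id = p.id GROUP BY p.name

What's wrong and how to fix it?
Bug: An inner join excludes parents with zero children

Fix: Switch to LEFT JOIN to retain unmatched parent rows

Corrected query:
SELECT p.name, COUNT(c.id) FROM authors p LEFT JOIN novels c ON c.author_id = p.id GROUP BY p.name

Result:
name    | COUNT(c.id)
--------+------------
Asimov  | 0          
Austen  | 2          
Orwell  | 2          
Tolkien | 1          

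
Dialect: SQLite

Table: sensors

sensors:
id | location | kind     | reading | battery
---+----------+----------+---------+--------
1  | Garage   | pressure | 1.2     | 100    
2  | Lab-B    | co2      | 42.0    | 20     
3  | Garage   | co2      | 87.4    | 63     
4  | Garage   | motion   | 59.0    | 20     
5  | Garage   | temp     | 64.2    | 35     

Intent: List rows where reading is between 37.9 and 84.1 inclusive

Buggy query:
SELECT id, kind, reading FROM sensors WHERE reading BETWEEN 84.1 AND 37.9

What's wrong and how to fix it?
Bug: BETWEEN expects the lower bound first; with 84.1 AND 37.9 the range is empty

Fix: Swap the bounds so the smaller value comes first

Corrected query:
SELECT id, kind, reading FROM sensors WHERE reading BETWEEN 37.9 AND 84.1

Result:
id | kind   | reading
---+--------+--------
2  | co2    | 42     
4  | motion | 59     
5  | temp   | 64.2   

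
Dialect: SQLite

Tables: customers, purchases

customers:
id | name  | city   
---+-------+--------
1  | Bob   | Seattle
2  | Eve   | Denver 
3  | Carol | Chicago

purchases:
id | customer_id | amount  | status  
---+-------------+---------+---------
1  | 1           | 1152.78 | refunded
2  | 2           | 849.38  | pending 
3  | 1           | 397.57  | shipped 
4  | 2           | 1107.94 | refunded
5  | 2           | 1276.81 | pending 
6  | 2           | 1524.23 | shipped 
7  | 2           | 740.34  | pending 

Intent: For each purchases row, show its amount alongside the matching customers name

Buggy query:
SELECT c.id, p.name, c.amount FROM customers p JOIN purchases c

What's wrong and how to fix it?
Bug: Missing join condition: each purchases row is matched to all customers rows instead of just its own

Fix: Specify the join condition linking the foreign key to the parent id

Corrected query:
SELECT c.id, p.name, c.amount FROM customers p JOIN purchases c ON c.customer_id = p.id

Result:
id | name | amount 
---+------+--------
1  | Bob  | 1152.78
2  | Eve  | 849.38 
3  | Bob  | 397.57 
4  | Eve  | 1107.94
5  | Eve  | 1276.81
6  | Eve  | 1524.23
7  | Eve  | 740.34 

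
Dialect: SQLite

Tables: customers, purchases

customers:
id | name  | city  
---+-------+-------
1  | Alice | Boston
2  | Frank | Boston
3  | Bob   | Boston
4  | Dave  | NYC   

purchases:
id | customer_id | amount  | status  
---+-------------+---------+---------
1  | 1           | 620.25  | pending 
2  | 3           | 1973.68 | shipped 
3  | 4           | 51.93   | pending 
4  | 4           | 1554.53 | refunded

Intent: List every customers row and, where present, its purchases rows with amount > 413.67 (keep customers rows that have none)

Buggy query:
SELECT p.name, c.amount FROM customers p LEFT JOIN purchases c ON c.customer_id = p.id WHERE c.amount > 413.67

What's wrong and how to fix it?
Bug: Filtering c.amount in WHERE discards the NULL rows produced by LEFT JOIN, turning it into an inner join

Fix: Move the right-table condition into the ON clause so unmatched parents are kept

Corrected query:
SELECT p.name, c.amount FROM customers p LEFT JOIN purchases c ON c.customer_id = p.id AND c.amount > 413.67

Result:
name  | amount 
------+--------
Alice | 620.25 
Frank | NULL   
Bob   | 1973.68
Dave  | 1554.53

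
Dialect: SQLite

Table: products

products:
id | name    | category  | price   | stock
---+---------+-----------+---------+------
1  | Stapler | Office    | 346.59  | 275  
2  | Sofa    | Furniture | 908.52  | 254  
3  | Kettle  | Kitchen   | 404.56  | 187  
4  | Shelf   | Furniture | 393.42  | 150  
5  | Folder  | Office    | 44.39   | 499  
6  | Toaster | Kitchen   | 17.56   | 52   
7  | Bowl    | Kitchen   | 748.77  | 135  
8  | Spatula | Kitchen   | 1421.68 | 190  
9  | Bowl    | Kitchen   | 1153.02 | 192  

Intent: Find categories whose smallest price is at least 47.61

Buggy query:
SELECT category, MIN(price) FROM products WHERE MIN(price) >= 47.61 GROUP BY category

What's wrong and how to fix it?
Bug: MIN() in WHERE is a misuse of aggregate

Fix: Replace WHERE with HAVING after the GROUP BY

Corrected query:
SELECT category, MIN(price) FROM products GROUP BY category HAVING MIN(price) >= 47.61

Result:
category  | MIN(price)
----------+-----------
Furniture | 393.42    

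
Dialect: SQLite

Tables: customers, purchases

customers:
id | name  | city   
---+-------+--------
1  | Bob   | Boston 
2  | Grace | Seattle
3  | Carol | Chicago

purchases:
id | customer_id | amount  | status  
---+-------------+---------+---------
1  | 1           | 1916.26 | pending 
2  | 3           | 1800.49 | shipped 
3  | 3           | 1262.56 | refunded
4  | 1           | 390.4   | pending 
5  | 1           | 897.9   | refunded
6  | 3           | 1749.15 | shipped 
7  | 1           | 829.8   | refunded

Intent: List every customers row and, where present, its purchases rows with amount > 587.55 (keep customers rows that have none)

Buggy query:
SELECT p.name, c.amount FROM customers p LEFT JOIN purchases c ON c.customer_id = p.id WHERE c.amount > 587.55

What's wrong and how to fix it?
Bug: Filtering c.amount in WHERE discards the NULL rows produced by LEFT JOIN, turning it into an inner join

Fix: Move the right-table condition into the ON clause so unmatched parents are kept

Corrected query:
SELECT p.name, c.amount FROM customers p LEFT JOIN purchases c ON c.customer_id = p.id AND c.amount > 587.55

Result:
name  | amount 
------+--------
Bob   | 829.8  
Bob   | 897.9  
Bob   | 1916.26
Grace | NULL   
Carol | 1262.56
Carol | 1749.15
Carol | 1800.49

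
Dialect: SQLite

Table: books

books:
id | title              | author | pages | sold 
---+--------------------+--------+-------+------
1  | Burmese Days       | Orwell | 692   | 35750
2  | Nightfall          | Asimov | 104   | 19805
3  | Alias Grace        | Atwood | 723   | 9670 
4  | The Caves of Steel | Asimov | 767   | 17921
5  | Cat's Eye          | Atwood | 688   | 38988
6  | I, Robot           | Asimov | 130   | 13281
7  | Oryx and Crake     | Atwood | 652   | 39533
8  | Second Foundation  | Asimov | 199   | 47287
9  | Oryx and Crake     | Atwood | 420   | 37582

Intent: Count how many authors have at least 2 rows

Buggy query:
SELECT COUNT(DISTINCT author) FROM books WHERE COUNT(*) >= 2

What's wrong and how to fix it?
Bug: COUNT(*) cannot appear in WHERE; the per-group count doesn't exist yet

Fix: Use a subquery that GROUPs and filters with HAVING, then count its rows

Corrected query:
SELECT COUNT(*) FROM (SELECT author FROM books GROUP BY author HAVING COUNT(*) >= 2)

Result:
COUNT(*)
--------
2       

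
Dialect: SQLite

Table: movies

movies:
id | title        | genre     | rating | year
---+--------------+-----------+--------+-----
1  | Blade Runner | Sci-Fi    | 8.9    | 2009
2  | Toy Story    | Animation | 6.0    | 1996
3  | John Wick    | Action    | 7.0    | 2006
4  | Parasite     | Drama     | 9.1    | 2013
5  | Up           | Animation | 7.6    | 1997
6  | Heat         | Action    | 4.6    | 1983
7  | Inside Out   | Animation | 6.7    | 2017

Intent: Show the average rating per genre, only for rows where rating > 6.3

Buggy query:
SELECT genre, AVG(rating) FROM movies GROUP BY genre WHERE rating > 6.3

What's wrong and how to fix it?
Bug: WHERE cannot follow GROUP BY

Fix: Move the WHERE clause before GROUP BY

Corrected query:
SELECT genre, AVG(rating) FROM movies WHERE rating > 6.3 GROUP BY genre

Result:
genre     | AVG(rating)
----------+------------
Action    | 7          
Animation | 7.15       
Drama     | 9.1        
Sci-Fi    | 8.9        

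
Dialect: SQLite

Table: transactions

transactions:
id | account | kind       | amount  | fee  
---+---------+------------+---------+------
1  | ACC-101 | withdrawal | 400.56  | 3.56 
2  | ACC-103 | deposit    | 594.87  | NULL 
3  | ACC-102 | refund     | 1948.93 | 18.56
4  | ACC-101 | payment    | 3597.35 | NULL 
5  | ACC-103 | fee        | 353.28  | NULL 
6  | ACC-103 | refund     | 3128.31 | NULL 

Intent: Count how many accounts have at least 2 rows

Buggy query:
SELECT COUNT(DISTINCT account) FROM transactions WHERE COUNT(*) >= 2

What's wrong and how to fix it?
Bug: WHERE filters individual rows, not groups, so a group-level COUNT is invalid there

Fix: Use a subquery that GROUPs and filters with HAVING, then count its rows

Corrected query:
SELECT COUNT(*) FROM (SELECT account FROM transactions GROUP BY account HAVING COUNT(*) >= 2)

Result:
COUNT(*)
--------
2       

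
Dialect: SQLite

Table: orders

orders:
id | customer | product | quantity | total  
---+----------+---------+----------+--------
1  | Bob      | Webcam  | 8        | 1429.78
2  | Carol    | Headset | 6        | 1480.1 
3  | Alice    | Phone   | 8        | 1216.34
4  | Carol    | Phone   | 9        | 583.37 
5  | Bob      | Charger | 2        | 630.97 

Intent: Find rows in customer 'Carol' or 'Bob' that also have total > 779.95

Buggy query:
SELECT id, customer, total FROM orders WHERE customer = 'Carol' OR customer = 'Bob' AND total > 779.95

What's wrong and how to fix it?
Bug: AND binds tighter than OR, so this parses as customer = 'Carol' OR (customer = 'Bob' AND total > 779.95)

Fix: Group the OR with parentheses (or use IN), then AND the threshold

Corrected query:
SELECT id, customer, total FROM orders WHERE (customer = 'Carol' OR customer = 'Bob') AND total > 779.95

Result:
id | customer | total  
---+----------+--------
1  | Bob      | 1429.78
2  | Carol    | 1480.1 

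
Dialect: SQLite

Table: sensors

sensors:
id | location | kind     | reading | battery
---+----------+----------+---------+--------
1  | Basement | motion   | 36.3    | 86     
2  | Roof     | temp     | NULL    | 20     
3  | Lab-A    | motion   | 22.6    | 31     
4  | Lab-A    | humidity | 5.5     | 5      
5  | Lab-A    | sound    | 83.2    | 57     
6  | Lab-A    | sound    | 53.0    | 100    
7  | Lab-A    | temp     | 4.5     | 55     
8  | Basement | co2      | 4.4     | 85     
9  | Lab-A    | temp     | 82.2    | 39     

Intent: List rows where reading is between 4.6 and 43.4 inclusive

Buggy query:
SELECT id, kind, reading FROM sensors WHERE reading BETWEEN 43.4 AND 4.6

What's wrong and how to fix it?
Bug: The bounds are reversed; BETWEEN a AND b requires a <= b to match anything

Fix: Write BETWEEN 4.6 AND 43.4

Corrected query:
SELECT id, kind, reading FROM sensors WHERE reading BETWEEN 4.6 AND 43.4

Result:
id | kind     | reading
---+----------+--------
1  | motion   | 36.3   
3  | motion   | 22.6   
4  | humidity | 5.5    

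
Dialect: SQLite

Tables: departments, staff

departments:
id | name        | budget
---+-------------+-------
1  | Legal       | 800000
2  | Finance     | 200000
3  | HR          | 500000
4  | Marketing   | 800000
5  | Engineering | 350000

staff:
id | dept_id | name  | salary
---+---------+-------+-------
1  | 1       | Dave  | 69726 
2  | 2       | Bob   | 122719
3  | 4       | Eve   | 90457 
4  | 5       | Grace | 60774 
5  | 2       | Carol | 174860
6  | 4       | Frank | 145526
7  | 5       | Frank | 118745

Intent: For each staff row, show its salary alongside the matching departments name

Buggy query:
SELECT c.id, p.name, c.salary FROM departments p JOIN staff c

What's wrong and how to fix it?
Bug: Missing join condition: each staff row is matched to all departments rows instead of just its own

Fix: Specify the join condition linking the foreign key to the parent id

Corrected query:
SELECT c.id, p.name, c.salary FROM departments p JOIN staff c ON c.dept_id = p.id

Result:
id | name        | salary
---+-------------+-------
1  | Legal       | 69726 
2  | Finance     | 122719
3  | Marketing   | 90457 
4  | Engineering | 60774 
5  | Finance     | 174860
6  | Marketing   | 145526
7  | Engineering | 118745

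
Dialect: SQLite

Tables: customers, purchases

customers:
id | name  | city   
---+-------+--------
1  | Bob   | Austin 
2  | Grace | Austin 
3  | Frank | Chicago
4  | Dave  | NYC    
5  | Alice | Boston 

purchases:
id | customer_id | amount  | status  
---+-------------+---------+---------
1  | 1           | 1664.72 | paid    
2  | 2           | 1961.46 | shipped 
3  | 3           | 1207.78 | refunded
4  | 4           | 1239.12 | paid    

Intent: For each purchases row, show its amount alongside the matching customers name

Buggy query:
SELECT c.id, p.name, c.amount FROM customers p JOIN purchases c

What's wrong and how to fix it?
Bug: JOIN with no ON clause produces a cartesian product; every purchases row pairs with every customers row

Fix: Specify the join condition linking the foreign key to the parent id

Corrected query:
SELECT c.id, p.name, c.amount FROM customers p JOIN purchases c ON c.customer_id = p.id

Result:
id | name  | amount 
---+-------+--------
1  | Bob   | 1664.72
2  | Grace | 1961.46
3  | Frank | 1207.78
4  | Dave  | 1239.12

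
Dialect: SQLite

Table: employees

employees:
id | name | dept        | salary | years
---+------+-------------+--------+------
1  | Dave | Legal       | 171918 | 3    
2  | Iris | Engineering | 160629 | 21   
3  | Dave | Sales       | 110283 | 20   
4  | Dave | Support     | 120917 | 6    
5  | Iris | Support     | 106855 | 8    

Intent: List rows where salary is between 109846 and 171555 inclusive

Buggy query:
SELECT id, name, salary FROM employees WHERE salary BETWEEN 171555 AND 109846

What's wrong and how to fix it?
Bug: BETWEEN expects the lower bound first; with 171555 AND 109846 the range is empty

Fix: Swap the bounds so the smaller value comes first

Corrected query:
SELECT id, name, salary FROM employees WHERE salary BETWEEN 109846 AND 171555

Result:
id | name | salary
---+------+-------
2  | Iris | 160629
3  | Dave | 110283
4  | Dave | 120917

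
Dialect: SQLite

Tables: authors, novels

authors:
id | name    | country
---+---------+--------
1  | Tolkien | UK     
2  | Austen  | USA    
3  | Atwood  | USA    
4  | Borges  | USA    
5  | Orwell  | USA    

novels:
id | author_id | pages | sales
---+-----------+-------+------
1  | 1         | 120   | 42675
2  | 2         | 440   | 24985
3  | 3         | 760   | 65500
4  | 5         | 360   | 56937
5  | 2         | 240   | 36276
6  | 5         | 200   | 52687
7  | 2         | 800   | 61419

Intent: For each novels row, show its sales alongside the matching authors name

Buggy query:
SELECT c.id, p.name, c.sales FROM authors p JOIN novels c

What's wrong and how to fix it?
Bug: Missing join condition: each novels row is matched to all authors rows instead of just its own

Fix: Add ON c.author_id = p.id to the JOIN

Corrected query:
SELECT c.id, p.name, c.sales FROM authors p JOIN novels c ON c.author_id = p.id

Result:
id | name    | sales
---+---------+------
1  | Tolkien | 42675
2  | Austen  | 24985
3  | Atwood  | 65500
4  | Orwell  | 56937
5  | Austen  | 36276
6  | Orwell  | 52687
7  | Austen  | 61419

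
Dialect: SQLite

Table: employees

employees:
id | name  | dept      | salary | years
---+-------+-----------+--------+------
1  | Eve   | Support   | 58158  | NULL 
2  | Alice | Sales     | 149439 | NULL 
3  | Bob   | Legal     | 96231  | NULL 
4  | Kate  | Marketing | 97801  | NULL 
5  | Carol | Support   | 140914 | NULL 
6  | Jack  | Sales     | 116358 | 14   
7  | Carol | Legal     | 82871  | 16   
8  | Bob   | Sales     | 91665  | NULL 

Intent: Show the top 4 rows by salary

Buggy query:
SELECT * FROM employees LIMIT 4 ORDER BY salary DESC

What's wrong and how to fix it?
Bug: ORDER BY cannot follow LIMIT; LIMIT is the final clause

Fix: Sort with ORDER BY, then apply LIMIT

Corrected query:
SELECT * FROM employees ORDER BY salary DESC LIMIT 4

Result:
id | name  | dept      | salary | years
---+-------+-----------+--------+------
2  | Alice | Sales     | 149439 | NULL 
5  | Carol | Support   | 140914 | NULL 
6  | Jack  | Sales     | 116358 | 14   
4  | Kate  | Marketing | 97801  | NULL 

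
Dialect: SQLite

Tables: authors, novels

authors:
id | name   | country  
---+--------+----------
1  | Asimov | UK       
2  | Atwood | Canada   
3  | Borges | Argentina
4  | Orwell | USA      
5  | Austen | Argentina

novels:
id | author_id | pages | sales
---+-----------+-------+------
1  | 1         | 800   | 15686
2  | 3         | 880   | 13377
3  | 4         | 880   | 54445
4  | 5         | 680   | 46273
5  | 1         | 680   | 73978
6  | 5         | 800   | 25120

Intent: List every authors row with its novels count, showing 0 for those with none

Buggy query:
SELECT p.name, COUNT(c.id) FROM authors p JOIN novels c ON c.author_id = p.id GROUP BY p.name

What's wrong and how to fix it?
Bug: INNER JOIN drops authors rows that have no matching novels rows

Fix: Switch to LEFT JOIN to retain unmatched parent rows

Corrected query:
SELECT p.name, COUNT(c.id) FROM authors p LEFT JOIN novels c ON c.author_id = p.id GROUP BY p.name

Result:
name   | COUNT(c.id)
-------+------------
Asimov | 2          
Atwood | 0          
Austen | 2          
Borges | 1          
Orwell | 1          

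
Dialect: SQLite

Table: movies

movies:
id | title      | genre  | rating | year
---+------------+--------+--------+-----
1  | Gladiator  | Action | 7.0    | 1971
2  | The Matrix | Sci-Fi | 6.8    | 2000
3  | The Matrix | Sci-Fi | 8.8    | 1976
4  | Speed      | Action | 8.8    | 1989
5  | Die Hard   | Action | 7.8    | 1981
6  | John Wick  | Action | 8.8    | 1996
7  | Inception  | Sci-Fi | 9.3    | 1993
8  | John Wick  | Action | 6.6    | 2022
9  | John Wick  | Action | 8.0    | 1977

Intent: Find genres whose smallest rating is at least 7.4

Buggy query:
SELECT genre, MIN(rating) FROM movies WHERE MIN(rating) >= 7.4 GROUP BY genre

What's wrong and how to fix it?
Bug: MIN() in WHERE is a misuse of aggregate

Fix: Use HAVING for the per-group MIN condition

Corrected query:
SELECT genre, MIN(rating) FROM movies GROUP BY genre HAVING MIN(rating) >= 7.4

Result:
(no rows)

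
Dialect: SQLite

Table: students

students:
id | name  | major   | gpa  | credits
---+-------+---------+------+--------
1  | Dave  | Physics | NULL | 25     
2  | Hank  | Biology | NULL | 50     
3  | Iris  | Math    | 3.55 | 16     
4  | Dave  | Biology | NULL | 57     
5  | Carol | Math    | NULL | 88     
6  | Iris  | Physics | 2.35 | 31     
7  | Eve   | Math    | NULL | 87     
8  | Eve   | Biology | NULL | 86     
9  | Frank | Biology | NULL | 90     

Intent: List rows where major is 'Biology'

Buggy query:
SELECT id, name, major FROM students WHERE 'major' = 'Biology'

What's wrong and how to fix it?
Bug: 'major' in single quotes is a string literal, not the column; the comparison is literal-vs-literal and never true

Fix: Remove the quotes around the column name (or use double quotes for an identifier)

Corrected query:
SELECT id, name, major FROM students WHERE major = 'Biology'

Result:
id | name  | major  
---+-------+--------
2  | Hank  | Biology
4  | Dave  | Biology
8  | Eve   | Biology
9  | Frank | Biology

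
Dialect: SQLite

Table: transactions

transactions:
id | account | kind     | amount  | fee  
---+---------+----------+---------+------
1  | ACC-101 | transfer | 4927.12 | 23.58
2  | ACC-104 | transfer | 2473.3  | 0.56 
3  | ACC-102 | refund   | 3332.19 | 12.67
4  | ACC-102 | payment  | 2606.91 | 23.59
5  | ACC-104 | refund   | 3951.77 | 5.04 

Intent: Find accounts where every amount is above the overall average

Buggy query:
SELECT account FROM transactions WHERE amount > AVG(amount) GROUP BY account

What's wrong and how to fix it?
Bug: AVG() is an aggregate; it can't sit directly in WHERE

Fix: Use a subquery for AVG and a HAVING MIN(...) filter so the condition holds for every row in the group

Corrected query:
SELECT account FROM transactions GROUP BY account HAVING MIN(amount) > (SELECT AVG(amount) FROM transactions)

Result:
account
-------
ACC-101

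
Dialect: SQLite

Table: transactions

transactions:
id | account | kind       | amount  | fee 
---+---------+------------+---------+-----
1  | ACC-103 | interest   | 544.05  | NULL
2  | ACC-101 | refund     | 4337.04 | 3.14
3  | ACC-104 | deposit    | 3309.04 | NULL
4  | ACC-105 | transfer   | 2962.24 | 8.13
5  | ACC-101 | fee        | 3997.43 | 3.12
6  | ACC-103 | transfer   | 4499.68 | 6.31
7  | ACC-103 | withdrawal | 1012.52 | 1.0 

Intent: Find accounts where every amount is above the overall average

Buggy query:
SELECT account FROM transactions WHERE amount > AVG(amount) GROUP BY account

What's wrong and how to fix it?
Bug: AVG() is an aggregate; it can't sit directly in WHERE

Fix: Use a subquery for AVG and a HAVING MIN(...) filter so the condition holds for every row in the group

Corrected query:
SELECT account FROM transactions GROUP BY account HAVING MIN(amount) > (SELECT AVG(amount) FROM transactions)

Result:
account
-------
ACC-101
ACC-104
ACC-105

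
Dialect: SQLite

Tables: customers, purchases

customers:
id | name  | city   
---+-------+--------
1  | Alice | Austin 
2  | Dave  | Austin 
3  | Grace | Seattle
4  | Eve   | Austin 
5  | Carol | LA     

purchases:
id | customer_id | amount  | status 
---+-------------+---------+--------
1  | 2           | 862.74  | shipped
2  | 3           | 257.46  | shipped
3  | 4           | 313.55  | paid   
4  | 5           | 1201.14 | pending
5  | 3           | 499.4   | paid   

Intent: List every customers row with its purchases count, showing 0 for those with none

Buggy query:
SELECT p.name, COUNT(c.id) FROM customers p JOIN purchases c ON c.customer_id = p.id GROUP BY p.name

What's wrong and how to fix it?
Bug: An inner join excludes parents with zero children

Fix: Switch to LEFT JOIN to retain unmatched parent rows

Corrected query:
SELECT p.name, COUNT(c.id) FROM customers p LEFT JOIN purchases c ON c.customer_id = p.id GROUP BY p.name

Result:
name  | COUNT(c.id)
------+------------
Alice | 0          
Carol | 1          
Dave  | 1          
Eve   | 1          
Grace | 2          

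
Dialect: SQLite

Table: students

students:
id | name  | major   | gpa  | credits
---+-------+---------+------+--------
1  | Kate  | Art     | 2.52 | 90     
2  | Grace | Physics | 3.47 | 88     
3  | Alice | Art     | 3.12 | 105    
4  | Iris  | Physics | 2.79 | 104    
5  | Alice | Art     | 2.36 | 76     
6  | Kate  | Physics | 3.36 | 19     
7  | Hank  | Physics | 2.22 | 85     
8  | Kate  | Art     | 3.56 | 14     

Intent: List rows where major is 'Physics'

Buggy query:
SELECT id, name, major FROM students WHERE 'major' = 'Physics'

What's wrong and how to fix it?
Bug: Single quotes denote string literals in SQL; the column name is being compared as a constant string

Fix: Remove the quotes around the column name (or use double quotes for an identifier)

Corrected query:
SELECT id, name, major FROM students WHERE major = 'Physics'

Result:
id | name  | major  
---+-------+--------
2  | Grace | Physics
4  | Iris  | Physics
6  | Kate  | Physics
7  | Hank  | Physics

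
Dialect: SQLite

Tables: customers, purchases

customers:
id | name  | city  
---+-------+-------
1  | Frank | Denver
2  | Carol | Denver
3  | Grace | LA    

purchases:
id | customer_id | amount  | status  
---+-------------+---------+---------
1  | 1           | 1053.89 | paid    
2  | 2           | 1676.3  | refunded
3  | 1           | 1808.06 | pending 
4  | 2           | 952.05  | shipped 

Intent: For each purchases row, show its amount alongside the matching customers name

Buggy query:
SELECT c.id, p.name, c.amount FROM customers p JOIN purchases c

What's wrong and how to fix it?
Bug: JOIN with no ON clause produces a cartesian product; every purchases row pairs with every customers row

Fix: Add ON c.customer_id = p.id to the JOIN

Corrected query:
SELECT c.id, p.name, c.amount FROM customers p JOIN purchases c ON c.customer_id = p.id

Result:
id | name  | amount 
---+-------+--------
1  | Frank | 1053.89
2  | Carol | 1676.3 
3  | Frank | 1808.06
4  | Carol | 952.05 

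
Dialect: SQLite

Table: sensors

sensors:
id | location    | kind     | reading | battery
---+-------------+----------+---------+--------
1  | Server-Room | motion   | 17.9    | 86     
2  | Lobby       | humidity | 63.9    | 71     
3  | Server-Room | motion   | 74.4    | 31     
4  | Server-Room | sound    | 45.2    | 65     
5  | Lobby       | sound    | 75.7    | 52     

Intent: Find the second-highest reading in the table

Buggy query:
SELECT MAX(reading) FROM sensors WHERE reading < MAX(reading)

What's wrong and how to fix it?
Bug: The inner MAX is an aggregate inside WHERE, which is not allowed

Fix: Put the inner MAX in a scalar subquery

Corrected query:
SELECT MAX(reading) FROM sensors WHERE reading < (SELECT MAX(reading) FROM sensors)

Result:
MAX(reading)
------------
74.4        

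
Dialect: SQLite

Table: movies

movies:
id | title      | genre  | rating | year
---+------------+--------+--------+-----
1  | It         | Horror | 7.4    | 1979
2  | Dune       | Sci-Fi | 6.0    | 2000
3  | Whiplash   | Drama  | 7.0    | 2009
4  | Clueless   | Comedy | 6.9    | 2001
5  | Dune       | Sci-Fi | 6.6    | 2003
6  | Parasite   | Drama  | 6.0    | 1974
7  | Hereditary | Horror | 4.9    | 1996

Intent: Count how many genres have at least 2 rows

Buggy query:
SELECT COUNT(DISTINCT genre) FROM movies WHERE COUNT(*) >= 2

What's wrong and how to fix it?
Bug: COUNT(*) cannot appear in WHERE; the per-group count doesn't exist yet

Fix: Use a subquery that GROUPs and filters with HAVING, then count its rows

Corrected query:
SELECT COUNT(*) FROM (SELECT genre FROM movies GROUP BY genre HAVING COUNT(*) >= 2)

Result:
COUNT(*)
--------
3       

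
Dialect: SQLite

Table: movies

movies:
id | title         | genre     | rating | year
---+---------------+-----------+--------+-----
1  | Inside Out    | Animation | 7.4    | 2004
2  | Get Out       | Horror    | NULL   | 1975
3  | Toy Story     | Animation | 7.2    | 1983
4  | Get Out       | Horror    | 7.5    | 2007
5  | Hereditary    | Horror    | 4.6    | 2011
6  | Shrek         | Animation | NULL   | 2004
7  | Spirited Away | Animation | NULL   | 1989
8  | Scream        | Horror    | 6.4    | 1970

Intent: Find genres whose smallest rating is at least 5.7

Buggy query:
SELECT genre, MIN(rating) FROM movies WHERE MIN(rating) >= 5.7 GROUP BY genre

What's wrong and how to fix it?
Bug: MIN() in WHERE is a misuse of aggregate

Fix: Replace WHERE with HAVING after the GROUP BY

Corrected query:
SELECT genre, MIN(rating) FROM movies GROUP BY genre HAVING MIN(rating) >= 5.7

Result:
genre     | MIN(rating)
----------+------------
Animation | 7.2        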